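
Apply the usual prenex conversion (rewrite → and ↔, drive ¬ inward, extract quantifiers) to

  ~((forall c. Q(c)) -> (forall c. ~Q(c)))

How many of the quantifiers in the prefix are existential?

Eliminate → and ↔ using ¬ and ∨.
  ~(~(forall c. Q(c)) | (forall c. ~Q(c)))
Move each ¬ inward, flipping quantifiers it crosses:
  (forall c. Q(c)) & (exists c. Q(c))
Standardize variables apart so no two quantifiers bind the same name: c↦w1.
  (forall c. Q(c)) & (exists w1. Q(w1))
Finally move all quantifiers to the prefix:
  forall c. exists w1. (Q(c) & Q(w1))
The prefix is forall c exists w1: 1 universal, 1 existential.

1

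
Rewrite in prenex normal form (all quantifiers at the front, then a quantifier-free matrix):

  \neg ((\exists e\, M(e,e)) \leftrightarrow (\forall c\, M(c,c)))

Rewrite implications/biconditionals: A → B as ¬A ∨ B; A ↔ B as (¬A ∨ B) ∧ (¬B ∨ A).
  \neg ((\neg (\exists e\, M(e,e)) \lor (\forall c\, M(c,c))) \land (\neg (\forall c\, M(c,c)) \lor (\exists e\, M(e,e))))
Drive negations inward (¬∀x A ≡ ∃x ¬A, ¬∃x A ≡ ∀x ¬A, De Morgan for ∧/∨):
  (\exists e\, M(e,e)) \land (\exists c\, \neg M(c,c)) \lor (\forall c\, M(c,c)) \land (\forall e\, \neg M(e,e))
Give each quantifier a distinct variable: c↦z1, e↦y1.
  (\exists e\, M(e,e)) \land (\exists c\, \neg M(c,c)) \lor (\forall z1\, M(z1,z1)) \land (\forall y1\, \neg M(y1,y1))
Finally move all quantifiers to the prefix:
  \exists e\, \exists c\, \forall z1\, \forall y1\, (M(e,e) \land \neg M(c,c) \lor M(z1,z1) \land \neg M(y1,y1))

\exists e\, \exists c\, \forall z1\, \forall y1\, (M(e,e) \land \neg M(c,c) \lor M(z1,z1) \land \neg M(y1,y1))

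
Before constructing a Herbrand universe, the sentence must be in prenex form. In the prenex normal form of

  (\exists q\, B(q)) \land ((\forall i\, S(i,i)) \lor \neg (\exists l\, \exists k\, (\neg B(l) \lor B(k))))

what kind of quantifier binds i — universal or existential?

universal

Move each ¬ inward, flipping quantifiers it crosses:
  (\exists q\, B(q)) \land ((\forall i\, S(i,i)) \lor (\forall l\, \forall k\, (B(l) \land \neg B(k))))
Finally move all quantifiers to the prefix:
  \exists q\, \forall i\, \forall l\, \forall k\, (B(q) \land (S(i,i) \lor B(l) \land \neg B(k)))
The quantifier \forall i sits under an even number of negations, so it remains universal.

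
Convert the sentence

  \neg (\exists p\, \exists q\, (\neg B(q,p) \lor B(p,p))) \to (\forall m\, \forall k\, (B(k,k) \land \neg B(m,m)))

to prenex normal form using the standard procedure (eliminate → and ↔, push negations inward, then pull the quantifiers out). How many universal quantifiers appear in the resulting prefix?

Rewrite implications/biconditionals: A → B as ¬A ∨ B.
  \neg \neg (\exists p\, \exists q\, (\neg B(q,p) \lor B(p,p))) \lor (\forall m\, \forall k\, (B(k,k) \land \neg B(m,m)))
Drive negations inward (¬∀x A ≡ ∃x ¬A, ¬∃x A ≡ ∀x ¬A, De Morgan for ∧/∨):
  (\exists p\, \exists q\, (\neg B(q,p) \lor B(p,p))) \lor (\forall m\, \forall k\, (B(k,k) \land \neg B(m,m)))
Pull the quantifiers to the front (each side's bound variable is not free in the other side):
  \exists p\, \exists q\, \forall m\, \forall k\, (\neg B(q,p) \lor B(p,p) \lor B(k,k) \land \neg B(m,m))
The prefix is \exists p \exists q \forall m \forall k: 2 universal, 2 existential.

2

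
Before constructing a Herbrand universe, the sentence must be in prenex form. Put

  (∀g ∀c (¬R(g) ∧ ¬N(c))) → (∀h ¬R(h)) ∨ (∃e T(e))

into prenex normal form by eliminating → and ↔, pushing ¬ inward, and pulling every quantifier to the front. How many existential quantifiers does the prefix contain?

Rewrite implications/biconditionals: A → B as ¬A ∨ B.
  ¬(∀g ∀c (¬R(g) ∧ ¬N(c))) ∨ (∀h ¬R(h)) ∨ (∃e T(e))
Push ¬ through the quantifiers and connectives to reach negation normal form:
  (∃g ∃c (R(g) ∨ N(c))) ∨ (∀h ¬R(h)) ∨ (∃e T(e))
All bound variables are already distinct, so no renaming is needed.
Extract every quantifier outward, since the variables are now distinct and don't occur free across branches:
  ∃g ∃c ∀h ∃e (R(g) ∨ N(c) ∨ ¬R(h) ∨ T(e))
The prefix is ∃g ∃c ∀h ∃e: 1 universal, 3 existential.

3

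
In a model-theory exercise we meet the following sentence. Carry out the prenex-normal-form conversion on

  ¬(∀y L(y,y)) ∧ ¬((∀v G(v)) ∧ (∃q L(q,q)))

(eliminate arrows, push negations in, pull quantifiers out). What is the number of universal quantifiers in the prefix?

Drive negations inward (¬∀x A ≡ ∃x ¬A, ¬∃x A ≡ ∀x ¬A, De Morgan for ∧/∨):
  (∃y ¬L(y,y)) ∧ ((∃v ¬G(v)) ∨ (∀q ¬L(q,q)))
Pull the quantifiers to the front (each side's bound variable is not free in the other side):
  ∃y ∃v ∀q (¬L(y,y) ∧ (¬G(v) ∨ ¬L(q,q)))
The prefix is ∃y ∃v ∀q: 1 universal, 2 existential.

1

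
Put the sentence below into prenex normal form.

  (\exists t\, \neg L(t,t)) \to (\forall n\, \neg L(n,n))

\forall t\, \forall n\, (L(t,t) \lor \neg L(n,n))

Eliminate → and ↔ using ¬ and ∨.
  \neg (\exists t\, \neg L(t,t)) \lor (\forall n\, \neg L(n,n))
Push ¬ through the quantifiers and connectives to reach negation normal form:
  (\forall t\, L(t,t)) \lor (\forall n\, \neg L(n,n))
All bound variables are already distinct, so no renaming is needed.
Pull the quantifiers to the front (each side's bound variable is not free in the other side):
  \forall t\, \forall n\, (L(t,t) \lor \neg L(n,n))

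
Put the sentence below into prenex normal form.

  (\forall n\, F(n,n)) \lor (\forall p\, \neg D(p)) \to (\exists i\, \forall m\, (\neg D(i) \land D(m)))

\exists n\, \exists p\, \exists i\, \forall m\, (\neg F(n,n) \land D(p) \lor \neg D(i) \land D(m))

Rewrite implications/biconditionals: A → B as ¬A ∨ B.
  \neg ((\forall n\, F(n,n)) \lor (\forall p\, \neg D(p))) \lor (\exists i\, \forall m\, (\neg D(i) \land D(m)))
Drive negations inward (¬∀x A ≡ ∃x ¬A, ¬∃x A ≡ ∀x ¬A, De Morgan for ∧/∨):
  (\exists n\, \neg F(n,n)) \land (\exists p\, D(p)) \lor (\exists i\, \forall m\, (\neg D(i) \land D(m)))
Finally move all quantifiers to the prefix:
  \exists n\, \exists p\, \exists i\, \forall m\, (\neg F(n,n) \land D(p) \lor \neg D(i) \land D(m))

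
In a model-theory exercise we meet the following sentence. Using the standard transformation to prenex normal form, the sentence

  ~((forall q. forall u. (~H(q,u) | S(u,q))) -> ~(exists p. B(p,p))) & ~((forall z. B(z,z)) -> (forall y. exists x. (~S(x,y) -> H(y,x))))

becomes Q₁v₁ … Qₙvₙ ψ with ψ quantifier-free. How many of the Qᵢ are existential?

Rewrite implications/biconditionals: A → B as ¬A ∨ B.
  ~(~(forall q. forall u. (~H(q,u) | S(u,q))) | ~(exists p. B(p,p))) & ~(~(forall z. B(z,z)) | (forall y. exists x. (~~S(x,y) | H(y,x))))
Move each ¬ inward, flipping quantifiers it crosses:
  (forall q. forall u. (~H(q,u) | S(u,q))) & (exists p. B(p,p)) & (forall z. B(z,z)) & (exists y. forall x. (~S(x,y) & ~H(y,x)))
Pull the quantifiers to the front (each side's bound variable is not free in the other side):
  forall q. forall u. exists p. forall z. exists y. forall x. ((~H(q,u) | S(u,q)) & B(p,p) & B(z,z) & ~S(x,y) & ~H(y,x))
The prefix is forall q forall u exists p forall z exists y forall x: 4 universal, 2 existential.

2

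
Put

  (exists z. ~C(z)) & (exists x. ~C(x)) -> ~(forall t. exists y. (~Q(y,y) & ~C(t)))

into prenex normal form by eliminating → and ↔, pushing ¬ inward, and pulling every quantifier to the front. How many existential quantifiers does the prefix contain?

Rewrite implications/biconditionals: A → B as ¬A ∨ B.
  ~((exists z. ~C(z)) & (exists x. ~C(x))) | ~(forall t. exists y. (~Q(y,y) & ~C(t)))
Move each ¬ inward, flipping quantifiers it crosses:
  (forall z. C(z)) | (forall x. C(x)) | (exists t. forall y. (Q(y,y) | C(t)))
All bound variables are already distinct, so no renaming is needed.
Extract every quantifier outward, since the variables are now distinct and don't occur free across branches:
  forall z. forall x. exists t. forall y. (C(z) | C(x) | Q(y,y) | C(t))
The prefix is forall z forall x exists t forall y: 3 universal, 1 existential.

1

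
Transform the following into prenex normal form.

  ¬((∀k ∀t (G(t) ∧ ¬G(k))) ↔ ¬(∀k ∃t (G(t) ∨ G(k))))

∀k ∀t ∀c ∃v ∃a ∀s ∃u ∃z (G(t) ∧ ¬G(k) ∧ (G(v) ∨ G(c)) ∨ ¬G(s) ∧ ¬G(a) ∧ (¬G(z) ∨ G(u)))

Eliminate → and ↔ using ¬ and ∨; A ↔ B as (¬A ∨ B) ∧ (¬B ∨ A).
  ¬((¬(∀k ∀t (G(t) ∧ ¬G(k))) ∨ ¬(∀k ∃t (G(t) ∨ G(k)))) ∧ (¬¬(∀k ∃t (G(t) ∨ G(k))) ∨ (∀k ∀t (G(t) ∧ ¬G(k)))))
Move each ¬ inward, flipping quantifiers it crosses:
  (∀k ∀t (G(t) ∧ ¬G(k))) ∧ (∀k ∃t (G(t) ∨ G(k))) ∨ (∃k ∀t (¬G(t) ∧ ¬G(k))) ∧ (∃k ∃t (¬G(t) ∨ G(k)))
Rename bound variables to avoid capture: k↦c, t↦v, k↦a, t↦s, k↦u, t↦z.
  (∀k ∀t (G(t) ∧ ¬G(k))) ∧ (∀c ∃v (G(v) ∨ G(c))) ∨ (∃a ∀s (¬G(s) ∧ ¬G(a))) ∧ (∃u ∃z (¬G(z) ∨ G(u)))
Extract every quantifier outward, since the variables are now distinct and don't occur free across branches:
  ∀k ∀t ∀c ∃v ∃a ∀s ∃u ∃z (G(t) ∧ ¬G(k) ∧ (G(v) ∨ G(c)) ∨ ¬G(s) ∧ ¬G(a) ∧ (¬G(z) ∨ G(u)))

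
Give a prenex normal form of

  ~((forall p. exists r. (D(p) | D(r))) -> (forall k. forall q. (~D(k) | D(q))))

forall p. exists r. exists k. exists q. ((D(p) | D(r)) & D(k) & ~D(q))

First replace A → B with ¬A ∨ B.
  ~(~(forall p. exists r. (D(p) | D(r))) | (forall k. forall q. (~D(k) | D(q))))
Push ¬ through the quantifiers and connectives to reach negation normal form:
  (forall p. exists r. (D(p) | D(r))) & (exists k. exists q. (D(k) & ~D(q)))
Extract every quantifier outward, since the variables are now distinct and don't occur free across branches:
  forall p. exists r. exists k. exists q. ((D(p) | D(r)) & D(k) & ~D(q))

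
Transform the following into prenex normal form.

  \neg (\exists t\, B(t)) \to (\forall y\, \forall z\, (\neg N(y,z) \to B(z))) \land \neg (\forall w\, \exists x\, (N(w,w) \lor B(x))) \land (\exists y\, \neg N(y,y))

First replace A → B with ¬A ∨ B.
  \neg \neg (\exists t\, B(t)) \lor (\forall y\, \forall z\, (\neg \neg N(y,z) \lor B(z))) \land \neg (\forall w\, \exists x\, (N(w,w) \lor B(x))) \land (\exists y\, \neg N(y,y))
Push ¬ through the quantifiers and connectives to reach negation normal form:
  (\exists t\, B(t)) \lor (\forall y\, \forall z\, (N(y,z) \lor B(z))) \land (\exists w\, \forall x\, (\neg N(w,w) \land \neg B(x))) \land (\exists y\, \neg N(y,y))
Rename bound variables to avoid capture: y↦p.
  (\exists t\, B(t)) \lor (\forall y\, \forall z\, (N(y,z) \lor B(z))) \land (\exists w\, \forall x\, (\neg N(w,w) \land \neg B(x))) \land (\exists p\, \neg N(p,p))
Pull the quantifiers to the front (each side's bound variable is not free in the other side):
  \exists t\, \forall y\, \forall z\, \exists w\, \forall x\, \exists p\, (B(t) \lor (N(y,z) \lor B(z)) \land \neg N(w,w) \land \neg B(x) \land \neg N(p,p))

\exists t\, \forall y\, \forall z\, \exists w\, \forall x\, \exists p\, (B(t) \lor (N(y,z) \lor B(z)) \land \neg N(w,w) \land \neg B(x) \land \neg N(p,p))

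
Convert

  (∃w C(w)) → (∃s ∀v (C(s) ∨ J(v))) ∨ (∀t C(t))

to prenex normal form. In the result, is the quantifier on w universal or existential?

Eliminate → and ↔ using ¬ and ∨.
  ¬(∃w C(w)) ∨ (∃s ∀v (C(s) ∨ J(v))) ∨ (∀t C(t))
Move each ¬ inward, flipping quantifiers it crosses:
  (∀w ¬C(w)) ∨ (∃s ∀v (C(s) ∨ J(v))) ∨ (∀t C(t))
All bound variables are already distinct, so no renaming is needed.
Extract every quantifier outward, since the variables are now distinct and don't occur free across branches:
  ∀w ∃s ∀v ∀t (¬C(w) ∨ C(s) ∨ J(v) ∨ C(t))
The quantifier ∃w sits under an odd number of negations (counting the antecedent side of each →), so it flips to ∀w.

universal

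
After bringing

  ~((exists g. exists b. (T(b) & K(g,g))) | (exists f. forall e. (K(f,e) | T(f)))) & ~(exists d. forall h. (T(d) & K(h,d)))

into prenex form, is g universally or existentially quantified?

Drive negations inward (¬∀x A ≡ ∃x ¬A, ¬∃x A ≡ ∀x ¬A, De Morgan for ∧/∨):
  (forall g. forall b. (~T(b) | ~K(g,g))) & (forall f. exists e. (~K(f,e) & ~T(f))) & (forall d. exists h. (~T(d) | ~K(h,d)))
All bound variables are already distinct, so no renaming is needed.
Extract every quantifier outward, since the variables are now distinct and don't occur free across branches:
  forall g. forall b. forall f. exists e. forall d. exists h. ((~T(b) | ~K(g,g)) & ~K(f,e) & ~T(f) & (~T(d) | ~K(h,d)))
The quantifier exists g sits under an odd number of negations, so it flips to forall g.

universal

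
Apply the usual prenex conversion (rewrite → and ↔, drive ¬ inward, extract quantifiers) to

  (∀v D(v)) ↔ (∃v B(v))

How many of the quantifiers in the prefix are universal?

Eliminate → and ↔ using ¬ and ∨; A ↔ B as (¬A ∨ B) ∧ (¬B ∨ A).
  (¬(∀v D(v)) ∨ (∃v B(v))) ∧ (¬(∃v B(v)) ∨ (∀v D(v)))
Push ¬ through the quantifiers and connectives to reach negation normal form:
  ((∃v ¬D(v)) ∨ (∃v B(v))) ∧ ((∀v ¬B(v)) ∨ (∀v D(v)))
Give each quantifier a distinct variable: v↦c, v↦y, v↦w.
  ((∃v ¬D(v)) ∨ (∃c B(c))) ∧ ((∀y ¬B(y)) ∨ (∀w D(w)))
Pull the quantifiers to the front (each side's bound variable is not free in the other side):
  ∃v ∃c ∀y ∀w ((¬D(v) ∨ B(c)) ∧ (¬B(y) ∨ D(w)))
The prefix is ∃v ∃c ∀y ∀w: 2 universal, 2 existential.

2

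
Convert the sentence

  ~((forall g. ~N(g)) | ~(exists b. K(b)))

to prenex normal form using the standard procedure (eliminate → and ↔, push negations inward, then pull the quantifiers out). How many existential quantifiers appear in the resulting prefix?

2

Move each ¬ inward, flipping quantifiers it crosses:
  (exists g. N(g)) & (exists b. K(b))
All bound variables are already distinct, so no renaming is needed.
Finally move all quantifiers to the prefix:
  exists g. exists b. (N(g) & K(b))
The prefix is exists g exists b: 0 universal, 2 existential.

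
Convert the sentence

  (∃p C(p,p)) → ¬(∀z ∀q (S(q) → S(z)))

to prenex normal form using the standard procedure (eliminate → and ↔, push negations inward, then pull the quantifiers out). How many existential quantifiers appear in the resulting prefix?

2

Rewrite implications/biconditionals: A → B as ¬A ∨ B.
  ¬(∃p C(p,p)) ∨ ¬(∀z ∀q (¬S(q) ∨ S(z)))
Move each ¬ inward, flipping quantifiers it crosses:
  (∀p ¬C(p,p)) ∨ (∃z ∃q (S(q) ∧ ¬S(z)))
Finally move all quantifiers to the prefix:
  ∀p ∃z ∃q (¬C(p,p) ∨ S(q) ∧ ¬S(z))
The prefix is ∀p ∃z ∃q: 1 universal, 2 existential.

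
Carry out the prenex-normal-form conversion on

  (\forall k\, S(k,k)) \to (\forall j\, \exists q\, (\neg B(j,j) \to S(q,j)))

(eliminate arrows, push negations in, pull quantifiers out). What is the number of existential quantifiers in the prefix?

First replace A → B with ¬A ∨ B.
  \neg (\forall k\, S(k,k)) \lor (\forall j\, \exists q\, (\neg \neg B(j,j) \lor S(q,j)))
Drive negations inward (¬∀x A ≡ ∃x ¬A, ¬∃x A ≡ ∀x ¬A, De Morgan for ∧/∨):
  (\exists k\, \neg S(k,k)) \lor (\forall j\, \exists q\, (B(j,j) \lor S(q,j)))
Extract every quantifier outward, since the variables are now distinct and don't occur free across branches:
  \exists k\, \forall j\, \exists q\, (\neg S(k,k) \lor B(j,j) \lor S(q,j))
The prefix is \exists k \forall j \exists q: 1 universal, 2 existential.

2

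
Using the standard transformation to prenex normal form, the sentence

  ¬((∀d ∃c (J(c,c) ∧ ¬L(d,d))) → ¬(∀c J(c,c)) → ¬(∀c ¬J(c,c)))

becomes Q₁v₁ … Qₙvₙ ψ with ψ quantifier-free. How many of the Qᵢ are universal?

2

First replace A → B with ¬A ∨ B.
  ¬(¬(∀d ∃c (J(c,c) ∧ ¬L(d,d))) ∨ ¬¬(∀c J(c,c)) ∨ ¬(∀c ¬J(c,c)))
Drive negations inward (¬∀x A ≡ ∃x ¬A, ¬∃x A ≡ ∀x ¬A, De Morgan for ∧/∨):
  (∀d ∃c (J(c,c) ∧ ¬L(d,d))) ∧ (∃c ¬J(c,c)) ∧ (∀c ¬J(c,c))
Standardize variables apart so no two quantifiers bind the same name: c↦u1, c↦p.
  (∀d ∃c (J(c,c) ∧ ¬L(d,d))) ∧ (∃u1 ¬J(u1,u1)) ∧ (∀p ¬J(p,p))
Pull the quantifiers to the front (each side's bound variable is not free in the other side):
  ∀d ∃c ∃u1 ∀p (J(c,c) ∧ ¬L(d,d) ∧ ¬J(u1,u1) ∧ ¬J(p,p))
The prefix is ∀d ∃c ∃u1 ∀p: 2 universal, 2 existential.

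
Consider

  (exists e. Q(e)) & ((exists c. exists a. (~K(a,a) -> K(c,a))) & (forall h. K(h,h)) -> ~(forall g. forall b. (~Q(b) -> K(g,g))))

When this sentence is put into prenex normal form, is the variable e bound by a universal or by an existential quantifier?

existential

Eliminate → and ↔ using ¬ and ∨.
  (exists e. Q(e)) & (~((exists c. exists a. (~~K(a,a) | K(c,a))) & (forall h. K(h,h))) | ~(forall g. forall b. (~~Q(b) | K(g,g))))
Drive negations inward (¬∀x A ≡ ∃x ¬A, ¬∃x A ≡ ∀x ¬A, De Morgan for ∧/∨):
  (exists e. Q(e)) & ((forall c. forall a. (~K(a,a) & ~K(c,a))) | (exists h. ~K(h,h)) | (exists g. exists b. (~Q(b) & ~K(g,g))))
All bound variables are already distinct, so no renaming is needed.
Extract every quantifier outward, since the variables are now distinct and don't occur free across branches:
  exists e. forall c. forall a. exists h. exists g. exists b. (Q(e) & (~K(a,a) & ~K(c,a) | ~K(h,h) | ~Q(b) & ~K(g,g)))
The quantifier exists e sits under an even number of negations (counting the antecedent side of each →), so it remains existential.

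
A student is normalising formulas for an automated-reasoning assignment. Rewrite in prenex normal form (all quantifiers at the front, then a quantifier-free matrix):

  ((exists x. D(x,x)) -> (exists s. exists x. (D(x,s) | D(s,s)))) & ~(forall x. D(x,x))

Rewrite implications/biconditionals: A → B as ¬A ∨ B.
  (~(exists x. D(x,x)) | (exists s. exists x. (D(x,s) | D(s,s)))) & ~(forall x. D(x,x))
Move each ¬ inward, flipping quantifiers it crosses:
  ((forall x. ~D(x,x)) | (exists s. exists x. (D(x,s) | D(s,s)))) & (exists x. ~D(x,x))
Give each quantifier a distinct variable: x↦r, x↦w1.
  ((forall x. ~D(x,x)) | (exists s. exists r. (D(r,s) | D(s,s)))) & (exists w1. ~D(w1,w1))
Pull the quantifiers to the front (each side's bound variable is not free in the other side):
  forall x. exists s. exists r. exists w1. ((~D(x,x) | D(r,s) | D(s,s)) & ~D(w1,w1))

forall x. exists s. exists r. exists w1. ((~D(x,x) | D(r,s) | D(s,s)) & ~D(w1,w1))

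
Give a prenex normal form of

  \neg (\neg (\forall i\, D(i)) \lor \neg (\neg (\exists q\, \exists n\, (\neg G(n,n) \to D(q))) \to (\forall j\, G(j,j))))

First replace A → B with ¬A ∨ B.
  \neg (\neg (\forall i\, D(i)) \lor \neg (\neg \neg (\exists q\, \exists n\, (\neg \neg G(n,n) \lor D(q))) \lor (\forall j\, G(j,j))))
Push ¬ through the quantifiers and connectives to reach negation normal form:
  (\forall i\, D(i)) \land ((\exists q\, \exists n\, (G(n,n) \lor D(q))) \lor (\forall j\, G(j,j)))
All bound variables are already distinct, so no renaming is needed.
Pull the quantifiers to the front (each side's bound variable is not free in the other side):
  \forall i\, \exists q\, \exists n\, \forall j\, (D(i) \land (G(n,n) \lor D(q) \lor G(j,j)))

\forall i\, \exists q\, \exists n\, \forall j\, (D(i) \land (G(n,n) \lor D(q) \lor G(j,j)))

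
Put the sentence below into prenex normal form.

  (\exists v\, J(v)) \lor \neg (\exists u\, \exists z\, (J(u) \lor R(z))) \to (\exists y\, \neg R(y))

\forall v\, \exists u\, \exists z\, \exists y\, (\neg J(v) \land (J(u) \lor R(z)) \lor \neg R(y))

Rewrite implications/biconditionals: A → B as ¬A ∨ B.
  \neg ((\exists v\, J(v)) \lor \neg (\exists u\, \exists z\, (J(u) \lor R(z)))) \lor (\exists y\, \neg R(y))
Push ¬ through the quantifiers and connectives to reach negation normal form:
  (\forall v\, \neg J(v)) \land (\exists u\, \exists z\, (J(u) \lor R(z))) \lor (\exists y\, \neg R(y))
All bound variables are already distinct, so no renaming is needed.
Finally move all quantifiers to the prefix:
  \forall v\, \exists u\, \exists z\, \exists y\, (\neg J(v) \land (J(u) \lor R(z)) \lor \neg R(y))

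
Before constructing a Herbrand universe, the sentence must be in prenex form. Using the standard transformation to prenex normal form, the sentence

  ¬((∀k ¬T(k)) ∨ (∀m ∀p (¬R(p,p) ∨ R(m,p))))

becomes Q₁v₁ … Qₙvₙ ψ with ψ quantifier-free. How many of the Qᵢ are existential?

Move each ¬ inward, flipping quantifiers it crosses:
  (∃k T(k)) ∧ (∃m ∃p (R(p,p) ∧ ¬R(m,p)))
All bound variables are already distinct, so no renaming is needed.
Extract every quantifier outward, since the variables are now distinct and don't occur free across branches:
  ∃k ∃m ∃p (T(k) ∧ R(p,p) ∧ ¬R(m,p))
The prefix is ∃k ∃m ∃p: 0 universal, 3 existential.

3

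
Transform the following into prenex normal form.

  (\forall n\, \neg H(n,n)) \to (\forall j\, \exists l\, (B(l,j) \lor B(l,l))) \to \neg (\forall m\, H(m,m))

Eliminate → and ↔ using ¬ and ∨.
  \neg (\forall n\, \neg H(n,n)) \lor \neg (\forall j\, \exists l\, (B(l,j) \lor B(l,l))) \lor \neg (\forall m\, H(m,m))
Drive negations inward (¬∀x A ≡ ∃x ¬A, ¬∃x A ≡ ∀x ¬A, De Morgan for ∧/∨):
  (\exists n\, H(n,n)) \lor (\exists j\, \forall l\, (\neg B(l,j) \land \neg B(l,l))) \lor (\exists m\, \neg H(m,m))
All bound variables are already distinct, so no renaming is needed.
Finally move all quantifiers to the prefix:
  \exists n\, \exists j\, \forall l\, \exists m\, (H(n,n) \lor \neg B(l,j) \land \neg B(l,l) \lor \neg H(m,m))

\exists n\, \exists j\, \forall l\, \exists m\, (H(n,n) \lor \neg B(l,j) \land \neg B(l,l) \lor \neg H(m,m))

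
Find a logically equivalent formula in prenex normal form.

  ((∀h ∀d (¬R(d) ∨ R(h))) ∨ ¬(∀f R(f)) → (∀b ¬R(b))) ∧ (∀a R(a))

First replace A → B with ¬A ∨ B.
  (¬((∀h ∀d (¬R(d) ∨ R(h))) ∨ ¬(∀f R(f))) ∨ (∀b ¬R(b))) ∧ (∀a R(a))
Push ¬ through the quantifiers and connectives to reach negation normal form:
  ((∃h ∃d (R(d) ∧ ¬R(h))) ∧ (∀f R(f)) ∨ (∀b ¬R(b))) ∧ (∀a R(a))
All bound variables are already distinct, so no renaming is needed.
Pull the quantifiers to the front (each side's bound variable is not free in the other side):
  ∃h ∃d ∀f ∀b ∀a ((R(d) ∧ ¬R(h) ∧ R(f) ∨ ¬R(b)) ∧ R(a))

∃h ∃d ∀f ∀b ∀a ((R(d) ∧ ¬R(h) ∧ R(f) ∨ ¬R(b)) ∧ R(a))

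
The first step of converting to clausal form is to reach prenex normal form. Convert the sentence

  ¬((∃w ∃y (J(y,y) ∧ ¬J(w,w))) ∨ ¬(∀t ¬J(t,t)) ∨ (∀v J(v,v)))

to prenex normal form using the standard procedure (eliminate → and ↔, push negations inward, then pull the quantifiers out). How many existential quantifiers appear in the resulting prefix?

Drive negations inward (¬∀x A ≡ ∃x ¬A, ¬∃x A ≡ ∀x ¬A, De Morgan for ∧/∨):
  (∀w ∀y (¬J(y,y) ∨ J(w,w))) ∧ (∀t ¬J(t,t)) ∧ (∃v ¬J(v,v))
Finally move all quantifiers to the prefix:
  ∀w ∀y ∀t ∃v ((¬J(y,y) ∨ J(w,w)) ∧ ¬J(t,t) ∧ ¬J(v,v))
The prefix is ∀w ∀y ∀t ∃v: 3 universal, 1 existential.

1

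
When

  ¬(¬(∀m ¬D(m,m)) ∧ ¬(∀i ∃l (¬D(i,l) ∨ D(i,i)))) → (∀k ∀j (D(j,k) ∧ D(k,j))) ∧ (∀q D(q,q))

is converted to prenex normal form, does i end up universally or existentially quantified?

Rewrite implications/biconditionals: A → B as ¬A ∨ B.
  ¬¬(¬(∀m ¬D(m,m)) ∧ ¬(∀i ∃l (¬D(i,l) ∨ D(i,i)))) ∨ (∀k ∀j (D(j,k) ∧ D(k,j))) ∧ (∀q D(q,q))
Drive negations inward (¬∀x A ≡ ∃x ¬A, ¬∃x A ≡ ∀x ¬A, De Morgan for ∧/∨):
  (∃m D(m,m)) ∧ (∃i ∀l (D(i,l) ∧ ¬D(i,i))) ∨ (∀k ∀j (D(j,k) ∧ D(k,j))) ∧ (∀q D(q,q))
All bound variables are already distinct, so no renaming is needed.
Extract every quantifier outward, since the variables are now distinct and don't occur free across branches:
  ∃m ∃i ∀l ∀k ∀j ∀q (D(m,m) ∧ D(i,l) ∧ ¬D(i,i) ∨ D(j,k) ∧ D(k,j) ∧ D(q,q))
The quantifier ∀i sits under an odd number of negations (counting the antecedent side of each →), so it flips to ∃i.

existential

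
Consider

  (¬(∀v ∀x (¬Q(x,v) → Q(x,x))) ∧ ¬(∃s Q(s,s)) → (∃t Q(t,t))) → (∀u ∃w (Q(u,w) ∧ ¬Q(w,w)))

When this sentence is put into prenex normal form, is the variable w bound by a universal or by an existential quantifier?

Rewrite implications/biconditionals: A → B as ¬A ∨ B.
  ¬(¬(¬(∀v ∀x (¬¬Q(x,v) ∨ Q(x,x))) ∧ ¬(∃s Q(s,s))) ∨ (∃t Q(t,t))) ∨ (∀u ∃w (Q(u,w) ∧ ¬Q(w,w)))
Push ¬ through the quantifiers and connectives to reach negation normal form:
  (∃v ∃x (¬Q(x,v) ∧ ¬Q(x,x))) ∧ (∀s ¬Q(s,s)) ∧ (∀t ¬Q(t,t)) ∨ (∀u ∃w (Q(u,w) ∧ ¬Q(w,w)))
All bound variables are already distinct, so no renaming is needed.
Finally move all quantifiers to the prefix:
  ∃v ∃x ∀s ∀t ∀u ∃w (¬Q(x,v) ∧ ¬Q(x,x) ∧ ¬Q(s,s) ∧ ¬Q(t,t) ∨ Q(u,w) ∧ ¬Q(w,w))
The quantifier ∃w sits under an even number of negations (counting the antecedent side of each →), so it remains existential.

existential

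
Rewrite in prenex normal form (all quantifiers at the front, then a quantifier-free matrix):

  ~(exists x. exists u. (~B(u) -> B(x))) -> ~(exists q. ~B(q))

First replace A → B with ¬A ∨ B.
  ~~(exists x. exists u. (~~B(u) | B(x))) | ~(exists q. ~B(q))
Push ¬ through the quantifiers and connectives to reach negation normal form:
  (exists x. exists u. (B(u) | B(x))) | (forall q. B(q))
All bound variables are already distinct, so no renaming is needed.
Extract every quantifier outward, since the variables are now distinct and don't occur free across branches:
  exists x. exists u. forall q. (B(u) | B(x) | B(q))

exists x. exists u. forall q. (B(u) | B(x) | B(q))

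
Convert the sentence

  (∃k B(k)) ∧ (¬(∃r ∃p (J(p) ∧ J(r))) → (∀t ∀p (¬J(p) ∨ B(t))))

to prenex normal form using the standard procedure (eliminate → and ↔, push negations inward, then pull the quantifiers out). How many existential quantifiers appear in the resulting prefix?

3

First replace A → B with ¬A ∨ B.
  (∃k B(k)) ∧ (¬¬(∃r ∃p (J(p) ∧ J(r))) ∨ (∀t ∀p (¬J(p) ∨ B(t))))
Move each ¬ inward, flipping quantifiers it crosses:
  (∃k B(k)) ∧ ((∃r ∃p (J(p) ∧ J(r))) ∨ (∀t ∀p (¬J(p) ∨ B(t))))
Standardize variables apart so no two quantifiers bind the same name: p↦a.
  (∃k B(k)) ∧ ((∃r ∃p (J(p) ∧ J(r))) ∨ (∀t ∀a (¬J(a) ∨ B(t))))
Pull the quantifiers to the front (each side's bound variable is not free in the other side):
  ∃k ∃r ∃p ∀t ∀a (B(k) ∧ (J(p) ∧ J(r) ∨ ¬J(a) ∨ B(t)))
The prefix is ∃k ∃r ∃p ∀t ∀a: 2 universal, 3 existential.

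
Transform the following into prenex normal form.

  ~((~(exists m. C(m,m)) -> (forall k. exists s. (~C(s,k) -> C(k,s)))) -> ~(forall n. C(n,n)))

exists m. forall k. exists s. forall n. ((C(m,m) | C(s,k) | C(k,s)) & C(n,n))

Eliminate → and ↔ using ¬ and ∨.
  ~(~(~~(exists m. C(m,m)) | (forall k. exists s. (~~C(s,k) | C(k,s)))) | ~(forall n. C(n,n)))
Drive negations inward (¬∀x A ≡ ∃x ¬A, ¬∃x A ≡ ∀x ¬A, De Morgan for ∧/∨):
  ((exists m. C(m,m)) | (forall k. exists s. (C(s,k) | C(k,s)))) & (forall n. C(n,n))
All bound variables are already distinct, so no renaming is needed.
Finally move all quantifiers to the prefix:
  exists m. forall k. exists s. forall n. ((C(m,m) | C(s,k) | C(k,s)) & C(n,n))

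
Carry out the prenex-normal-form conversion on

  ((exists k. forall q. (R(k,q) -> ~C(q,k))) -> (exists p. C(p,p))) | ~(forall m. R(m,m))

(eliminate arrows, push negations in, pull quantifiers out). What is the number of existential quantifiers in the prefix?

3

First replace A → B with ¬A ∨ B.
  ~(exists k. forall q. (~R(k,q) | ~C(q,k))) | (exists p. C(p,p)) | ~(forall m. R(m,m))
Drive negations inward (¬∀x A ≡ ∃x ¬A, ¬∃x A ≡ ∀x ¬A, De Morgan for ∧/∨):
  (forall k. exists q. (R(k,q) & C(q,k))) | (exists p. C(p,p)) | (exists m. ~R(m,m))
All bound variables are already distinct, so no renaming is needed.
Pull the quantifiers to the front (each side's bound variable is not free in the other side):
  forall k. exists q. exists p. exists m. (R(k,q) & C(q,k) | C(p,p) | ~R(m,m))
The prefix is forall k exists q exists p exists m: 1 universal, 3 existential.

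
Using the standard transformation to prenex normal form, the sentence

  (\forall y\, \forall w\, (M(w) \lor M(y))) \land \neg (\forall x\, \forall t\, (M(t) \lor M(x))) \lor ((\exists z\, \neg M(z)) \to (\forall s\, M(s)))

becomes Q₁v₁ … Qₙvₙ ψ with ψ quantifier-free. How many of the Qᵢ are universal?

Rewrite implications/biconditionals: A → B as ¬A ∨ B.
  (\forall y\, \forall w\, (M(w) \lor M(y))) \land \neg (\forall x\, \forall t\, (M(t) \lor M(x))) \lor \neg (\exists z\, \neg M(z)) \lor (\forall s\, M(s))
Move each ¬ inward, flipping quantifiers it crosses:
  (\forall y\, \forall w\, (M(w) \lor M(y))) \land (\exists x\, \exists t\, (\neg M(t) \land \neg M(x))) \lor (\forall z\, M(z)) \lor (\forall s\, M(s))
All bound variables are already distinct, so no renaming is needed.
Pull the quantifiers to the front (each side's bound variable is not free in the other side):
  \forall y\, \forall w\, \exists x\, \exists t\, \forall z\, \forall s\, ((M(w) \lor M(y)) \land \neg M(t) \land \neg M(x) \lor M(z) \lor M(s))
The prefix is \forall y \forall w \exists x \exists t \forall z \forall s: 4 universal, 2 existential.

4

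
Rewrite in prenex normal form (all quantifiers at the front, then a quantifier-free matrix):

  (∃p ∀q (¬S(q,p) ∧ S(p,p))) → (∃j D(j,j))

Eliminate → and ↔ using ¬ and ∨.
  ¬(∃p ∀q (¬S(q,p) ∧ S(p,p))) ∨ (∃j D(j,j))
Push ¬ through the quantifiers and connectives to reach negation normal form:
  (∀p ∃q (S(q,p) ∨ ¬S(p,p))) ∨ (∃j D(j,j))
All bound variables are already distinct, so no renaming is needed.
Pull the quantifiers to the front (each side's bound variable is not free in the other side):
  ∀p ∃q ∃j (S(q,p) ∨ ¬S(p,p) ∨ D(j,j))

∀p ∃q ∃j (S(q,p) ∨ ¬S(p,p) ∨ D(j,j))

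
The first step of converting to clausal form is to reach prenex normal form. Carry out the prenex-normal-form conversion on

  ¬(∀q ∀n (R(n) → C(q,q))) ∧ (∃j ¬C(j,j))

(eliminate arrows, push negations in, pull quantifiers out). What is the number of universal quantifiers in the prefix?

0

First replace A → B with ¬A ∨ B.
  ¬(∀q ∀n (¬R(n) ∨ C(q,q))) ∧ (∃j ¬C(j,j))
Push ¬ through the quantifiers and connectives to reach negation normal form:
  (∃q ∃n (R(n) ∧ ¬C(q,q))) ∧ (∃j ¬C(j,j))
All bound variables are already distinct, so no renaming is needed.
Finally move all quantifiers to the prefix:
  ∃q ∃n ∃j (R(n) ∧ ¬C(q,q) ∧ ¬C(j,j))
The prefix is ∃q ∃n ∃j: 0 universal, 3 existential.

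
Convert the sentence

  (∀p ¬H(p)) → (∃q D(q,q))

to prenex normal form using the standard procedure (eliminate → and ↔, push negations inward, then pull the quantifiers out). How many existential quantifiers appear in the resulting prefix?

Eliminate → and ↔ using ¬ and ∨.
  ¬(∀p ¬H(p)) ∨ (∃q D(q,q))
Drive negations inward (¬∀x A ≡ ∃x ¬A, ¬∃x A ≡ ∀x ¬A, De Morgan for ∧/∨):
  (∃p H(p)) ∨ (∃q D(q,q))
All bound variables are already distinct, so no renaming is needed.
Finally move all quantifiers to the prefix:
  ∃p ∃q (H(p) ∨ D(q,q))
The prefix is ∃p ∃q: 0 universal, 2 existential.

2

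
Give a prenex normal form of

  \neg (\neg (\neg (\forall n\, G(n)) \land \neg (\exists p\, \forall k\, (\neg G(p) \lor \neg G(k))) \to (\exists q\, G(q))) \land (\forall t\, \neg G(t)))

\forall n\, \exists p\, \forall k\, \exists q\, \exists t\, (G(n) \lor \neg G(p) \lor \neg G(k) \lor G(q) \lor G(t))

First replace A → B with ¬A ∨ B.
  \neg (\neg (\neg (\neg (\forall n\, G(n)) \land \neg (\exists p\, \forall k\, (\neg G(p) \lor \neg G(k)))) \lor (\exists q\, G(q))) \land (\forall t\, \neg G(t)))
Drive negations inward (¬∀x A ≡ ∃x ¬A, ¬∃x A ≡ ∀x ¬A, De Morgan for ∧/∨):
  (\forall n\, G(n)) \lor (\exists p\, \forall k\, (\neg G(p) \lor \neg G(k))) \lor (\exists q\, G(q)) \lor (\exists t\, G(t))
Extract every quantifier outward, since the variables are now distinct and don't occur free across branches:
  \forall n\, \exists p\, \forall k\, \exists q\, \exists t\, (G(n) \lor \neg G(p) \lor \neg G(k) \lor G(q) \lor G(t))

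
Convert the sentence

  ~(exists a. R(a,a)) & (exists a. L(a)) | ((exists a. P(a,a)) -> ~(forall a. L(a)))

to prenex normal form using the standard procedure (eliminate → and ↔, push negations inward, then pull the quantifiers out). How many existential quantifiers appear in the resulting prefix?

2

First replace A → B with ¬A ∨ B.
  ~(exists a. R(a,a)) & (exists a. L(a)) | ~(exists a. P(a,a)) | ~(forall a. L(a))
Push ¬ through the quantifiers and connectives to reach negation normal form:
  (forall a. ~R(a,a)) & (exists a. L(a)) | (forall a. ~P(a,a)) | (exists a. ~L(a))
Rename bound variables to avoid capture: a↦u, a↦w1, a↦x.
  (forall a. ~R(a,a)) & (exists u. L(u)) | (forall w1. ~P(w1,w1)) | (exists x. ~L(x))
Extract every quantifier outward, since the variables are now distinct and don't occur free across branches:
  forall a. exists u. forall w1. exists x. (~R(a,a) & L(u) | ~P(w1,w1) | ~L(x))
The prefix is forall a exists u forall w1 exists x: 2 universal, 2 existential.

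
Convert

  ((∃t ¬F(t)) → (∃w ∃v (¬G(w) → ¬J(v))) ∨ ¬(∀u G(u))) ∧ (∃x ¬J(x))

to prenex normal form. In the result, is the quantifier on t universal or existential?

First replace A → B with ¬A ∨ B.
  (¬(∃t ¬F(t)) ∨ (∃w ∃v (¬¬G(w) ∨ ¬J(v))) ∨ ¬(∀u G(u))) ∧ (∃x ¬J(x))
Move each ¬ inward, flipping quantifiers it crosses:
  ((∀t F(t)) ∨ (∃w ∃v (G(w) ∨ ¬J(v))) ∨ (∃u ¬G(u))) ∧ (∃x ¬J(x))
Finally move all quantifiers to the prefix:
  ∀t ∃w ∃v ∃u ∃x ((F(t) ∨ G(w) ∨ ¬J(v) ∨ ¬G(u)) ∧ ¬J(x))
The quantifier ∃t sits under an odd number of negations (counting the antecedent side of each →), so it flips to ∀t.

universal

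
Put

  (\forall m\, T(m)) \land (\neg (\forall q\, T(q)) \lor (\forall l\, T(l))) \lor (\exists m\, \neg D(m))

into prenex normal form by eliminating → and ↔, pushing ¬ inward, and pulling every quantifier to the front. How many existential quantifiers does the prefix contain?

2

Push ¬ through the quantifiers and connectives to reach negation normal form:
  (\forall m\, T(m)) \land ((\exists q\, \neg T(q)) \lor (\forall l\, T(l))) \lor (\exists m\, \neg D(m))
Standardize variables apart so no two quantifiers bind the same name: m↦z1.
  (\forall m\, T(m)) \land ((\exists q\, \neg T(q)) \lor (\forall l\, T(l))) \lor (\exists z1\, \neg D(z1))
Extract every quantifier outward, since the variables are now distinct and don't occur free across branches:
  \forall m\, \exists q\, \forall l\, \exists z1\, (T(m) \land (\neg T(q) \lor T(l)) \lor \neg D(z1))
The prefix is \forall m \exists q \forall l \exists z1: 2 universal, 2 existential.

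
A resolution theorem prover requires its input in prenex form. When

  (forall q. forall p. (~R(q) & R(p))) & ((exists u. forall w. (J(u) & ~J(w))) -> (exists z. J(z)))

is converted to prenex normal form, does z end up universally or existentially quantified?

Rewrite implications/biconditionals: A → B as ¬A ∨ B.
  (forall q. forall p. (~R(q) & R(p))) & (~(exists u. forall w. (J(u) & ~J(w))) | (exists z. J(z)))
Drive negations inward (¬∀x A ≡ ∃x ¬A, ¬∃x A ≡ ∀x ¬A, De Morgan for ∧/∨):
  (forall q. forall p. (~R(q) & R(p))) & ((forall u. exists w. (~J(u) | J(w))) | (exists z. J(z)))
All bound variables are already distinct, so no renaming is needed.
Pull the quantifiers to the front (each side's bound variable is not free in the other side):
  forall q. forall p. forall u. exists w. exists z. (~R(q) & R(p) & (~J(u) | J(w) | J(z)))
The quantifier exists z sits under an even number of negations (counting the antecedent side of each →), so it remains existential.

existential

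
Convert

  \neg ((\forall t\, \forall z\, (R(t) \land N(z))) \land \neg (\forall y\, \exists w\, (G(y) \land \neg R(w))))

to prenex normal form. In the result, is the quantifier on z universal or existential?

Push ¬ through the quantifiers and connectives to reach negation normal form:
  (\exists t\, \exists z\, (\neg R(t) \lor \neg N(z))) \lor (\forall y\, \exists w\, (G(y) \land \neg R(w)))
Pull the quantifiers to the front (each side's bound variable is not free in the other side):
  \exists t\, \exists z\, \forall y\, \exists w\, (\neg R(t) \lor \neg N(z) \lor G(y) \land \neg R(w))
The quantifier \forall z sits under an odd number of negations, so it flips to \exists z.

existential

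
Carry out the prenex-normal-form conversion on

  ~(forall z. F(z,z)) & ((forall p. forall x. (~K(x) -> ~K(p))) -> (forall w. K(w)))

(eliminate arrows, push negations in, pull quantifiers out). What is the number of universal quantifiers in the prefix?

Eliminate → and ↔ using ¬ and ∨.
  ~(forall z. F(z,z)) & (~(forall p. forall x. (~~K(x) | ~K(p))) | (forall w. K(w)))
Move each ¬ inward, flipping quantifiers it crosses:
  (exists z. ~F(z,z)) & ((exists p. exists x. (~K(x) & K(p))) | (forall w. K(w)))
Pull the quantifiers to the front (each side's bound variable is not free in the other side):
  exists z. exists p. exists x. forall w. (~F(z,z) & (~K(x) & K(p) | K(w)))
The prefix is exists z exists p exists x forall w: 1 universal, 3 existential.

1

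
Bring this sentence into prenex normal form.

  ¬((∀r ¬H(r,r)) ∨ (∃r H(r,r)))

∃r ∀s (H(r,r) ∧ ¬H(s,s))

Move each ¬ inward, flipping quantifiers it crosses:
  (∃r H(r,r)) ∧ (∀r ¬H(r,r))
Rename bound variables to avoid capture: r↦s.
  (∃r H(r,r)) ∧ (∀s ¬H(s,s))
Extract every quantifier outward, since the variables are now distinct and don't occur free across branches:
  ∃r ∀s (H(r,r) ∧ ¬H(s,s))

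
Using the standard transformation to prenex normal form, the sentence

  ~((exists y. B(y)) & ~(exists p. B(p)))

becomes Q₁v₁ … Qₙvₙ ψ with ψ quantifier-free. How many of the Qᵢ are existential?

1

Move each ¬ inward, flipping quantifiers it crosses:
  (forall y. ~B(y)) | (exists p. B(p))
Pull the quantifiers to the front (each side's bound variable is not free in the other side):
  forall y. exists p. (~B(y) | B(p))
The prefix is forall y exists p: 1 universal, 1 existential.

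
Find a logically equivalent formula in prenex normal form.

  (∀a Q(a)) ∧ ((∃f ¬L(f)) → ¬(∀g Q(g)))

Rewrite implications/biconditionals: A → B as ¬A ∨ B.
  (∀a Q(a)) ∧ (¬(∃f ¬L(f)) ∨ ¬(∀g Q(g)))
Drive negations inward (¬∀x A ≡ ∃x ¬A, ¬∃x A ≡ ∀x ¬A, De Morgan for ∧/∨):
  (∀a Q(a)) ∧ ((∀f L(f)) ∨ (∃g ¬Q(g)))
Extract every quantifier outward, since the variables are now distinct and don't occur free across branches:
  ∀a ∀f ∃g (Q(a) ∧ (L(f) ∨ ¬Q(g)))

∀a ∀f ∃g (Q(a) ∧ (L(f) ∨ ¬Q(g)))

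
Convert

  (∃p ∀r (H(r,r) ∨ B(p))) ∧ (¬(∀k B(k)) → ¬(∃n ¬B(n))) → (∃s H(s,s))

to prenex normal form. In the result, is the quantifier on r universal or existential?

Rewrite implications/biconditionals: A → B as ¬A ∨ B.
  ¬((∃p ∀r (H(r,r) ∨ B(p))) ∧ (¬¬(∀k B(k)) ∨ ¬(∃n ¬B(n)))) ∨ (∃s H(s,s))
Move each ¬ inward, flipping quantifiers it crosses:
  (∀p ∃r (¬H(r,r) ∧ ¬B(p))) ∨ (∃k ¬B(k)) ∧ (∃n ¬B(n)) ∨ (∃s H(s,s))
Extract every quantifier outward, since the variables are now distinct and don't occur free across branches:
  ∀p ∃r ∃k ∃n ∃s (¬H(r,r) ∧ ¬B(p) ∨ ¬B(k) ∧ ¬B(n) ∨ H(s,s))
The quantifier ∀r sits under an odd number of negations (counting the antecedent side of each →), so it flips to ∃r.

existential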